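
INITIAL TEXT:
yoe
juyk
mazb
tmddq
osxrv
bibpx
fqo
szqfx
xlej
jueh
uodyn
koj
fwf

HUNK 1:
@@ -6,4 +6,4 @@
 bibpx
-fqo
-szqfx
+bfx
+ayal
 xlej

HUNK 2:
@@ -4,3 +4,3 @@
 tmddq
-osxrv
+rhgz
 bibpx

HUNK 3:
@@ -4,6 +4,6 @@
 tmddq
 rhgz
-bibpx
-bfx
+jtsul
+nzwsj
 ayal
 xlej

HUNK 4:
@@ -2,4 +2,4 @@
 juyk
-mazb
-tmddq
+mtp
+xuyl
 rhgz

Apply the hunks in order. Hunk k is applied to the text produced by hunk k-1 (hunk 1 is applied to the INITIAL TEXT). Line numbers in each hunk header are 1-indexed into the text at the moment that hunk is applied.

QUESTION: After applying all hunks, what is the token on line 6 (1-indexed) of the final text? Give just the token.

Answer: jtsul

Derivation:
Hunk 1: at line 6 remove [fqo,szqfx] add [bfx,ayal] -> 13 lines: yoe juyk mazb tmddq osxrv bibpx bfx ayal xlej jueh uodyn koj fwf
Hunk 2: at line 4 remove [osxrv] add [rhgz] -> 13 lines: yoe juyk mazb tmddq rhgz bibpx bfx ayal xlej jueh uodyn koj fwf
Hunk 3: at line 4 remove [bibpx,bfx] add [jtsul,nzwsj] -> 13 lines: yoe juyk mazb tmddq rhgz jtsul nzwsj ayal xlej jueh uodyn koj fwf
Hunk 4: at line 2 remove [mazb,tmddq] add [mtp,xuyl] -> 13 lines: yoe juyk mtp xuyl rhgz jtsul nzwsj ayal xlej jueh uodyn koj fwf
Final line 6: jtsul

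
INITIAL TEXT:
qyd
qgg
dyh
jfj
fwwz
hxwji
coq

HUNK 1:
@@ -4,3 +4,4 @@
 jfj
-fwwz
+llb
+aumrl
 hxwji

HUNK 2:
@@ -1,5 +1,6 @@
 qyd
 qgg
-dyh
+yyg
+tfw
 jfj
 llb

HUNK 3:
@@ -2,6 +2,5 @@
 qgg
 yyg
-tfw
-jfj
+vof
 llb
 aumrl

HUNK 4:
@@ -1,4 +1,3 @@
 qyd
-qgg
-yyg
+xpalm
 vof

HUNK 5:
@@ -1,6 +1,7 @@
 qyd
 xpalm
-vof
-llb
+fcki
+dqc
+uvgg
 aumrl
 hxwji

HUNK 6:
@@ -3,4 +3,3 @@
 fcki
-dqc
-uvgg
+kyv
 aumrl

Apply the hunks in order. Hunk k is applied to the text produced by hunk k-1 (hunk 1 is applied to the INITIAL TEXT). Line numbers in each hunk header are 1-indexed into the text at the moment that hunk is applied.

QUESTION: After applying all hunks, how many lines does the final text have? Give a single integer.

Hunk 1: at line 4 remove [fwwz] add [llb,aumrl] -> 8 lines: qyd qgg dyh jfj llb aumrl hxwji coq
Hunk 2: at line 1 remove [dyh] add [yyg,tfw] -> 9 lines: qyd qgg yyg tfw jfj llb aumrl hxwji coq
Hunk 3: at line 2 remove [tfw,jfj] add [vof] -> 8 lines: qyd qgg yyg vof llb aumrl hxwji coq
Hunk 4: at line 1 remove [qgg,yyg] add [xpalm] -> 7 lines: qyd xpalm vof llb aumrl hxwji coq
Hunk 5: at line 1 remove [vof,llb] add [fcki,dqc,uvgg] -> 8 lines: qyd xpalm fcki dqc uvgg aumrl hxwji coq
Hunk 6: at line 3 remove [dqc,uvgg] add [kyv] -> 7 lines: qyd xpalm fcki kyv aumrl hxwji coq
Final line count: 7

Answer: 7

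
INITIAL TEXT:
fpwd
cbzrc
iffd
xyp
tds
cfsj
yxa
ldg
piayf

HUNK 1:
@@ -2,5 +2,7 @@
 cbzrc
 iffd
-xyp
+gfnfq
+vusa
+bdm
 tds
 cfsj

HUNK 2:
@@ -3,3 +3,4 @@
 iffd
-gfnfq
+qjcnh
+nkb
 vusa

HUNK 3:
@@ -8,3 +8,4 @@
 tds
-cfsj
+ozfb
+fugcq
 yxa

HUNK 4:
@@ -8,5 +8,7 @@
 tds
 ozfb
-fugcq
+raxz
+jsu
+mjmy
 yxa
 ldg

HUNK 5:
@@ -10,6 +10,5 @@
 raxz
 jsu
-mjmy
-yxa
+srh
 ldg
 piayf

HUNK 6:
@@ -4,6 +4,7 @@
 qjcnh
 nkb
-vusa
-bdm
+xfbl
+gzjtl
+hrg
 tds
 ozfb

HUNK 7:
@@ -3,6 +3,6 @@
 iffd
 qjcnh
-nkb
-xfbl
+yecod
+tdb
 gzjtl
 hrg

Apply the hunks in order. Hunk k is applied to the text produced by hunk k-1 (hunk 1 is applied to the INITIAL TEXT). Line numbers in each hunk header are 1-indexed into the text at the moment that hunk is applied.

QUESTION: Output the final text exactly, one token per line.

Hunk 1: at line 2 remove [xyp] add [gfnfq,vusa,bdm] -> 11 lines: fpwd cbzrc iffd gfnfq vusa bdm tds cfsj yxa ldg piayf
Hunk 2: at line 3 remove [gfnfq] add [qjcnh,nkb] -> 12 lines: fpwd cbzrc iffd qjcnh nkb vusa bdm tds cfsj yxa ldg piayf
Hunk 3: at line 8 remove [cfsj] add [ozfb,fugcq] -> 13 lines: fpwd cbzrc iffd qjcnh nkb vusa bdm tds ozfb fugcq yxa ldg piayf
Hunk 4: at line 8 remove [fugcq] add [raxz,jsu,mjmy] -> 15 lines: fpwd cbzrc iffd qjcnh nkb vusa bdm tds ozfb raxz jsu mjmy yxa ldg piayf
Hunk 5: at line 10 remove [mjmy,yxa] add [srh] -> 14 lines: fpwd cbzrc iffd qjcnh nkb vusa bdm tds ozfb raxz jsu srh ldg piayf
Hunk 6: at line 4 remove [vusa,bdm] add [xfbl,gzjtl,hrg] -> 15 lines: fpwd cbzrc iffd qjcnh nkb xfbl gzjtl hrg tds ozfb raxz jsu srh ldg piayf
Hunk 7: at line 3 remove [nkb,xfbl] add [yecod,tdb] -> 15 lines: fpwd cbzrc iffd qjcnh yecod tdb gzjtl hrg tds ozfb raxz jsu srh ldg piayf

Answer: fpwd
cbzrc
iffd
qjcnh
yecod
tdb
gzjtl
hrg
tds
ozfb
raxz
jsu
srh
ldg
piayf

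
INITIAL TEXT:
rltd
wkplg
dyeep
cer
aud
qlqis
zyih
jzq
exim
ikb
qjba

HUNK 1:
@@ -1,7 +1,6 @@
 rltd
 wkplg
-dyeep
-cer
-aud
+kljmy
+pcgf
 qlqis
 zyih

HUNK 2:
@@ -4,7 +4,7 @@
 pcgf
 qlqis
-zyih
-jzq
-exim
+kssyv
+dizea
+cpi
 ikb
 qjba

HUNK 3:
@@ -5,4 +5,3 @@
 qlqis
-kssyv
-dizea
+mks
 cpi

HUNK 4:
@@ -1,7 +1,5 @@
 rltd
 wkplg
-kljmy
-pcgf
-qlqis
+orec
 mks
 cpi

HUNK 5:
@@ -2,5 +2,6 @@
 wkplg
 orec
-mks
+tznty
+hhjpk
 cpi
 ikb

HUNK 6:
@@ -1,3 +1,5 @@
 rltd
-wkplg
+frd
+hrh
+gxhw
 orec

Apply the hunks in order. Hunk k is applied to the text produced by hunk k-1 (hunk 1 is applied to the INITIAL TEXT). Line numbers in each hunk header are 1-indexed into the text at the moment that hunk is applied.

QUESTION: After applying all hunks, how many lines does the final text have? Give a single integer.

Hunk 1: at line 1 remove [dyeep,cer,aud] add [kljmy,pcgf] -> 10 lines: rltd wkplg kljmy pcgf qlqis zyih jzq exim ikb qjba
Hunk 2: at line 4 remove [zyih,jzq,exim] add [kssyv,dizea,cpi] -> 10 lines: rltd wkplg kljmy pcgf qlqis kssyv dizea cpi ikb qjba
Hunk 3: at line 5 remove [kssyv,dizea] add [mks] -> 9 lines: rltd wkplg kljmy pcgf qlqis mks cpi ikb qjba
Hunk 4: at line 1 remove [kljmy,pcgf,qlqis] add [orec] -> 7 lines: rltd wkplg orec mks cpi ikb qjba
Hunk 5: at line 2 remove [mks] add [tznty,hhjpk] -> 8 lines: rltd wkplg orec tznty hhjpk cpi ikb qjba
Hunk 6: at line 1 remove [wkplg] add [frd,hrh,gxhw] -> 10 lines: rltd frd hrh gxhw orec tznty hhjpk cpi ikb qjba
Final line count: 10

Answer: 10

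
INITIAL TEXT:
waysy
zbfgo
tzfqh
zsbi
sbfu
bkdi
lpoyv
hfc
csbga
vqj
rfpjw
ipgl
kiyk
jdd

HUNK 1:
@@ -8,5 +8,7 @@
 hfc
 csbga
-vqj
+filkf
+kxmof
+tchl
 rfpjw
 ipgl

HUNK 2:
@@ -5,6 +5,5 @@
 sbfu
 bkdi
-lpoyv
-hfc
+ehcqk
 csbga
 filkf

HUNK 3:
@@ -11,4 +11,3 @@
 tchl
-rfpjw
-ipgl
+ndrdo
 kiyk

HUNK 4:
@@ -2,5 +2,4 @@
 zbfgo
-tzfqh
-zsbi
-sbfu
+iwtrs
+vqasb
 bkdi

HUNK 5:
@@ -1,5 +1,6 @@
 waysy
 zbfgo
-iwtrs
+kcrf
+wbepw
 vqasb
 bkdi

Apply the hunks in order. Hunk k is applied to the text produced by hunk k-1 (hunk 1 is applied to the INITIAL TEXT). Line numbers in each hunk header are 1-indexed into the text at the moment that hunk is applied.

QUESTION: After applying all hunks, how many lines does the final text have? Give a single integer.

Answer: 14

Derivation:
Hunk 1: at line 8 remove [vqj] add [filkf,kxmof,tchl] -> 16 lines: waysy zbfgo tzfqh zsbi sbfu bkdi lpoyv hfc csbga filkf kxmof tchl rfpjw ipgl kiyk jdd
Hunk 2: at line 5 remove [lpoyv,hfc] add [ehcqk] -> 15 lines: waysy zbfgo tzfqh zsbi sbfu bkdi ehcqk csbga filkf kxmof tchl rfpjw ipgl kiyk jdd
Hunk 3: at line 11 remove [rfpjw,ipgl] add [ndrdo] -> 14 lines: waysy zbfgo tzfqh zsbi sbfu bkdi ehcqk csbga filkf kxmof tchl ndrdo kiyk jdd
Hunk 4: at line 2 remove [tzfqh,zsbi,sbfu] add [iwtrs,vqasb] -> 13 lines: waysy zbfgo iwtrs vqasb bkdi ehcqk csbga filkf kxmof tchl ndrdo kiyk jdd
Hunk 5: at line 1 remove [iwtrs] add [kcrf,wbepw] -> 14 lines: waysy zbfgo kcrf wbepw vqasb bkdi ehcqk csbga filkf kxmof tchl ndrdo kiyk jdd
Final line count: 14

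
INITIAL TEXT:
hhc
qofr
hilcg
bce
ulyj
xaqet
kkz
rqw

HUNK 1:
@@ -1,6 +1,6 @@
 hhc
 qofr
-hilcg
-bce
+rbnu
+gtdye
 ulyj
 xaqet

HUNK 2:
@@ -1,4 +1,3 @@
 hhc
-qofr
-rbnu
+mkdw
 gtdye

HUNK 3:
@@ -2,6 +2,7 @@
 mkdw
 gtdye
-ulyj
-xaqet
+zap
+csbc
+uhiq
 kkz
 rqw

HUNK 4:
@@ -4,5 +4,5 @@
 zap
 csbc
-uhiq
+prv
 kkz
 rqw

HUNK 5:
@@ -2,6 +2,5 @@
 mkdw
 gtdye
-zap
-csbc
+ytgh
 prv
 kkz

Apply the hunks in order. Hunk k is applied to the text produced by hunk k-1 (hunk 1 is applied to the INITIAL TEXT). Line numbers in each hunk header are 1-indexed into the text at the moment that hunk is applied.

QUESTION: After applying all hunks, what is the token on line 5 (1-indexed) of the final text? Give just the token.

Hunk 1: at line 1 remove [hilcg,bce] add [rbnu,gtdye] -> 8 lines: hhc qofr rbnu gtdye ulyj xaqet kkz rqw
Hunk 2: at line 1 remove [qofr,rbnu] add [mkdw] -> 7 lines: hhc mkdw gtdye ulyj xaqet kkz rqw
Hunk 3: at line 2 remove [ulyj,xaqet] add [zap,csbc,uhiq] -> 8 lines: hhc mkdw gtdye zap csbc uhiq kkz rqw
Hunk 4: at line 4 remove [uhiq] add [prv] -> 8 lines: hhc mkdw gtdye zap csbc prv kkz rqw
Hunk 5: at line 2 remove [zap,csbc] add [ytgh] -> 7 lines: hhc mkdw gtdye ytgh prv kkz rqw
Final line 5: prv

Answer: prv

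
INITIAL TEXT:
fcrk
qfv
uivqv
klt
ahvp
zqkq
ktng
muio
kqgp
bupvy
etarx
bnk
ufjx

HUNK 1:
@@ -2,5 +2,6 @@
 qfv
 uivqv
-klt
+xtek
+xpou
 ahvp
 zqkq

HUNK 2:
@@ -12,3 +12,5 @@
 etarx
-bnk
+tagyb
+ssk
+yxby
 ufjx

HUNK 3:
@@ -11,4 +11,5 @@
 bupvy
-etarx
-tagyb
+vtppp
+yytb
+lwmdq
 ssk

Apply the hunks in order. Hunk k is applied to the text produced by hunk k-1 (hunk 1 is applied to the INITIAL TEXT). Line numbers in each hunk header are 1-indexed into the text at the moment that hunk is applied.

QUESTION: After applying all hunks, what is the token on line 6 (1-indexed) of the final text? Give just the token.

Hunk 1: at line 2 remove [klt] add [xtek,xpou] -> 14 lines: fcrk qfv uivqv xtek xpou ahvp zqkq ktng muio kqgp bupvy etarx bnk ufjx
Hunk 2: at line 12 remove [bnk] add [tagyb,ssk,yxby] -> 16 lines: fcrk qfv uivqv xtek xpou ahvp zqkq ktng muio kqgp bupvy etarx tagyb ssk yxby ufjx
Hunk 3: at line 11 remove [etarx,tagyb] add [vtppp,yytb,lwmdq] -> 17 lines: fcrk qfv uivqv xtek xpou ahvp zqkq ktng muio kqgp bupvy vtppp yytb lwmdq ssk yxby ufjx
Final line 6: ahvp

Answer: ahvp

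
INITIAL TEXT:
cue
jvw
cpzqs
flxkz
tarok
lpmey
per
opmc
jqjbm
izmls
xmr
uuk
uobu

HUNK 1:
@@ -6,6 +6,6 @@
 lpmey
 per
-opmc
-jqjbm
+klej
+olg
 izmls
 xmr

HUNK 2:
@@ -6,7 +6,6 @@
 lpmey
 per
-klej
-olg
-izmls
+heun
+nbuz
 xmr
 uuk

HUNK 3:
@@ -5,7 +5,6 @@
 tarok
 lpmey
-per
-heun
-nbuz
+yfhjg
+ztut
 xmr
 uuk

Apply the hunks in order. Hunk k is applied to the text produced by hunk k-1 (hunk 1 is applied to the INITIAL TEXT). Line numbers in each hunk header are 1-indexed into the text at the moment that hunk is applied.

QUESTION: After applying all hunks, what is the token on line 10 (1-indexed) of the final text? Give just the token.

Hunk 1: at line 6 remove [opmc,jqjbm] add [klej,olg] -> 13 lines: cue jvw cpzqs flxkz tarok lpmey per klej olg izmls xmr uuk uobu
Hunk 2: at line 6 remove [klej,olg,izmls] add [heun,nbuz] -> 12 lines: cue jvw cpzqs flxkz tarok lpmey per heun nbuz xmr uuk uobu
Hunk 3: at line 5 remove [per,heun,nbuz] add [yfhjg,ztut] -> 11 lines: cue jvw cpzqs flxkz tarok lpmey yfhjg ztut xmr uuk uobu
Final line 10: uuk

Answer: uuk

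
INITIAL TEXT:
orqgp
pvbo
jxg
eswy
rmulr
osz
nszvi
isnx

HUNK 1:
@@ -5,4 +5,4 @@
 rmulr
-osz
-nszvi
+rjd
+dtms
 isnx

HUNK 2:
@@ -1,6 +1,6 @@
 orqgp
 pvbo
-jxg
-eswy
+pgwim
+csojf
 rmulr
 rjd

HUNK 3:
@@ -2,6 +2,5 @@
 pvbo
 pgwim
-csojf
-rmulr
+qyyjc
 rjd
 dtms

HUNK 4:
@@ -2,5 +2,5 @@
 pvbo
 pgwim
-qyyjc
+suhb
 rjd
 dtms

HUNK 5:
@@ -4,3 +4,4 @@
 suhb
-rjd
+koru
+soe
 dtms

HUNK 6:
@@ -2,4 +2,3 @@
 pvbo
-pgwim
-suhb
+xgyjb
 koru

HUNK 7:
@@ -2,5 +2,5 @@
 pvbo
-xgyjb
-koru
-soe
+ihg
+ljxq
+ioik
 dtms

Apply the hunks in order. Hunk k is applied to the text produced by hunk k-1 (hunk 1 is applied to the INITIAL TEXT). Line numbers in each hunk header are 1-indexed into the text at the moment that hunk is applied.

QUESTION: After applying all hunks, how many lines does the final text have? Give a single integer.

Answer: 7

Derivation:
Hunk 1: at line 5 remove [osz,nszvi] add [rjd,dtms] -> 8 lines: orqgp pvbo jxg eswy rmulr rjd dtms isnx
Hunk 2: at line 1 remove [jxg,eswy] add [pgwim,csojf] -> 8 lines: orqgp pvbo pgwim csojf rmulr rjd dtms isnx
Hunk 3: at line 2 remove [csojf,rmulr] add [qyyjc] -> 7 lines: orqgp pvbo pgwim qyyjc rjd dtms isnx
Hunk 4: at line 2 remove [qyyjc] add [suhb] -> 7 lines: orqgp pvbo pgwim suhb rjd dtms isnx
Hunk 5: at line 4 remove [rjd] add [koru,soe] -> 8 lines: orqgp pvbo pgwim suhb koru soe dtms isnx
Hunk 6: at line 2 remove [pgwim,suhb] add [xgyjb] -> 7 lines: orqgp pvbo xgyjb koru soe dtms isnx
Hunk 7: at line 2 remove [xgyjb,koru,soe] add [ihg,ljxq,ioik] -> 7 lines: orqgp pvbo ihg ljxq ioik dtms isnx
Final line count: 7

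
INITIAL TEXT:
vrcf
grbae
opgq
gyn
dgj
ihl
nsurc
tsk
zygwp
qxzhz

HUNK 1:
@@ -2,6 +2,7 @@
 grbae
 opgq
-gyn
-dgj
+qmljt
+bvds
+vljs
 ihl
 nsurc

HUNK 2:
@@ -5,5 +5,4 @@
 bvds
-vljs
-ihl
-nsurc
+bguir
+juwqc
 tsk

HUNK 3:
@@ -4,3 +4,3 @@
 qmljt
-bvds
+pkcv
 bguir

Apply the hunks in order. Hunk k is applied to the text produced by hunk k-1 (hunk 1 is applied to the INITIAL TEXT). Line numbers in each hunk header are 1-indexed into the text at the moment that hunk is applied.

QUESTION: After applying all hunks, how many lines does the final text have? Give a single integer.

Answer: 10

Derivation:
Hunk 1: at line 2 remove [gyn,dgj] add [qmljt,bvds,vljs] -> 11 lines: vrcf grbae opgq qmljt bvds vljs ihl nsurc tsk zygwp qxzhz
Hunk 2: at line 5 remove [vljs,ihl,nsurc] add [bguir,juwqc] -> 10 lines: vrcf grbae opgq qmljt bvds bguir juwqc tsk zygwp qxzhz
Hunk 3: at line 4 remove [bvds] add [pkcv] -> 10 lines: vrcf grbae opgq qmljt pkcv bguir juwqc tsk zygwp qxzhz
Final line count: 10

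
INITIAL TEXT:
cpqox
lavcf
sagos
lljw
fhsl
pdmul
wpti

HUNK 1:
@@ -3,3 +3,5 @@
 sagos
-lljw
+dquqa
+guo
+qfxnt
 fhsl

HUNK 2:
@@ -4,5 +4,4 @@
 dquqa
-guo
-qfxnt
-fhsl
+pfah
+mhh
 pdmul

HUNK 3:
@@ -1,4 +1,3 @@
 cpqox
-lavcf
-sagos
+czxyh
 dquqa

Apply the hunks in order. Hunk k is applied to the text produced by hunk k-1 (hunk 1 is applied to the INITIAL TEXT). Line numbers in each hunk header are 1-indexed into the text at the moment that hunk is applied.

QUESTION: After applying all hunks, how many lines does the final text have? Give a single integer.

Hunk 1: at line 3 remove [lljw] add [dquqa,guo,qfxnt] -> 9 lines: cpqox lavcf sagos dquqa guo qfxnt fhsl pdmul wpti
Hunk 2: at line 4 remove [guo,qfxnt,fhsl] add [pfah,mhh] -> 8 lines: cpqox lavcf sagos dquqa pfah mhh pdmul wpti
Hunk 3: at line 1 remove [lavcf,sagos] add [czxyh] -> 7 lines: cpqox czxyh dquqa pfah mhh pdmul wpti
Final line count: 7

Answer: 7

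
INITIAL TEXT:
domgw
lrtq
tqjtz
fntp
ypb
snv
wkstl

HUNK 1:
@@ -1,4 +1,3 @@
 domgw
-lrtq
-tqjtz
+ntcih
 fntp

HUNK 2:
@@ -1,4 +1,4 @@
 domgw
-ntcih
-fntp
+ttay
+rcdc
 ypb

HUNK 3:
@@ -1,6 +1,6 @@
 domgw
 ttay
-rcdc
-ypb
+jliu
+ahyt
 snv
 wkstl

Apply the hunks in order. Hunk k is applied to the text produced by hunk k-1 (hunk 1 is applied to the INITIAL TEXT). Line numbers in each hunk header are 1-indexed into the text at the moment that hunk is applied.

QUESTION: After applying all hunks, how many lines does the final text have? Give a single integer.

Hunk 1: at line 1 remove [lrtq,tqjtz] add [ntcih] -> 6 lines: domgw ntcih fntp ypb snv wkstl
Hunk 2: at line 1 remove [ntcih,fntp] add [ttay,rcdc] -> 6 lines: domgw ttay rcdc ypb snv wkstl
Hunk 3: at line 1 remove [rcdc,ypb] add [jliu,ahyt] -> 6 lines: domgw ttay jliu ahyt snv wkstl
Final line count: 6

Answer: 6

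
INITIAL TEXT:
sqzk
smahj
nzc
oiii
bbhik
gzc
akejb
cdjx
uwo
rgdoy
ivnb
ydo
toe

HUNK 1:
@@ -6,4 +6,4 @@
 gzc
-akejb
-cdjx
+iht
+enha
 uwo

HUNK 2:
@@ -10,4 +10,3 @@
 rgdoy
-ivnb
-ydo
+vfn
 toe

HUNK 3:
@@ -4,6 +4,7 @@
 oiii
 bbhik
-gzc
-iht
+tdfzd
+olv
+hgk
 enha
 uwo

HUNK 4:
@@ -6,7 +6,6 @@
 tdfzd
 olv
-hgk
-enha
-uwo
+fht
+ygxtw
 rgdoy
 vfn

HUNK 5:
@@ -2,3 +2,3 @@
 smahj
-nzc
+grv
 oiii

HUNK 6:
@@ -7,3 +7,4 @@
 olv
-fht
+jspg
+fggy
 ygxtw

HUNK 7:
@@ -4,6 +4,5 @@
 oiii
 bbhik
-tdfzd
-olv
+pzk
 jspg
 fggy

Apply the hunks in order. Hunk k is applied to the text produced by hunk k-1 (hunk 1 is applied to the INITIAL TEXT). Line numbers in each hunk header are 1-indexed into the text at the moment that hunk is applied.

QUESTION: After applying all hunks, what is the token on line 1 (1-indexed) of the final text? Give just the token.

Hunk 1: at line 6 remove [akejb,cdjx] add [iht,enha] -> 13 lines: sqzk smahj nzc oiii bbhik gzc iht enha uwo rgdoy ivnb ydo toe
Hunk 2: at line 10 remove [ivnb,ydo] add [vfn] -> 12 lines: sqzk smahj nzc oiii bbhik gzc iht enha uwo rgdoy vfn toe
Hunk 3: at line 4 remove [gzc,iht] add [tdfzd,olv,hgk] -> 13 lines: sqzk smahj nzc oiii bbhik tdfzd olv hgk enha uwo rgdoy vfn toe
Hunk 4: at line 6 remove [hgk,enha,uwo] add [fht,ygxtw] -> 12 lines: sqzk smahj nzc oiii bbhik tdfzd olv fht ygxtw rgdoy vfn toe
Hunk 5: at line 2 remove [nzc] add [grv] -> 12 lines: sqzk smahj grv oiii bbhik tdfzd olv fht ygxtw rgdoy vfn toe
Hunk 6: at line 7 remove [fht] add [jspg,fggy] -> 13 lines: sqzk smahj grv oiii bbhik tdfzd olv jspg fggy ygxtw rgdoy vfn toe
Hunk 7: at line 4 remove [tdfzd,olv] add [pzk] -> 12 lines: sqzk smahj grv oiii bbhik pzk jspg fggy ygxtw rgdoy vfn toe
Final line 1: sqzk

Answer: sqzk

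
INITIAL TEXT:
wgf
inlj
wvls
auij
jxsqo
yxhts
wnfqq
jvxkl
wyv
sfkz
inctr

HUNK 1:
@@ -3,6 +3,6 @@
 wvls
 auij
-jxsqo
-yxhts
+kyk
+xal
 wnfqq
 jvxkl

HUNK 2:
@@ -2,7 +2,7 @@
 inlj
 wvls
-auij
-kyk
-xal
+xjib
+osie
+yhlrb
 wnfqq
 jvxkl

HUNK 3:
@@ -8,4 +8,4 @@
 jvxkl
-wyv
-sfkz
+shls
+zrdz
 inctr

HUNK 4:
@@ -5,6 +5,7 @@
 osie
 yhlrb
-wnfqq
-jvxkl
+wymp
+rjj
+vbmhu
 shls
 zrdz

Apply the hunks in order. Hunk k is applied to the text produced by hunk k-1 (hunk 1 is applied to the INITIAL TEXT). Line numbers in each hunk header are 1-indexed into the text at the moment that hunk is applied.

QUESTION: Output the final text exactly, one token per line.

Answer: wgf
inlj
wvls
xjib
osie
yhlrb
wymp
rjj
vbmhu
shls
zrdz
inctr

Derivation:
Hunk 1: at line 3 remove [jxsqo,yxhts] add [kyk,xal] -> 11 lines: wgf inlj wvls auij kyk xal wnfqq jvxkl wyv sfkz inctr
Hunk 2: at line 2 remove [auij,kyk,xal] add [xjib,osie,yhlrb] -> 11 lines: wgf inlj wvls xjib osie yhlrb wnfqq jvxkl wyv sfkz inctr
Hunk 3: at line 8 remove [wyv,sfkz] add [shls,zrdz] -> 11 lines: wgf inlj wvls xjib osie yhlrb wnfqq jvxkl shls zrdz inctr
Hunk 4: at line 5 remove [wnfqq,jvxkl] add [wymp,rjj,vbmhu] -> 12 lines: wgf inlj wvls xjib osie yhlrb wymp rjj vbmhu shls zrdz inctr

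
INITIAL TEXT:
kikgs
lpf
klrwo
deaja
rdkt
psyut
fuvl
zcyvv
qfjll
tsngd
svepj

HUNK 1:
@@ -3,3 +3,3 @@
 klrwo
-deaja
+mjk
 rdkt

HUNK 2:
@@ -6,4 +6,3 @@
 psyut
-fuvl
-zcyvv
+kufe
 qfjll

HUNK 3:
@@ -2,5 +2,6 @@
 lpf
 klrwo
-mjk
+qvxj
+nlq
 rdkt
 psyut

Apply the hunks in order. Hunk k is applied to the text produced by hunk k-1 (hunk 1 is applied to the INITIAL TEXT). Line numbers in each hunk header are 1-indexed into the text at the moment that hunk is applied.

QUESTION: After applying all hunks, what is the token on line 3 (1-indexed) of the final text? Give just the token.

Hunk 1: at line 3 remove [deaja] add [mjk] -> 11 lines: kikgs lpf klrwo mjk rdkt psyut fuvl zcyvv qfjll tsngd svepj
Hunk 2: at line 6 remove [fuvl,zcyvv] add [kufe] -> 10 lines: kikgs lpf klrwo mjk rdkt psyut kufe qfjll tsngd svepj
Hunk 3: at line 2 remove [mjk] add [qvxj,nlq] -> 11 lines: kikgs lpf klrwo qvxj nlq rdkt psyut kufe qfjll tsngd svepj
Final line 3: klrwo

Answer: klrwo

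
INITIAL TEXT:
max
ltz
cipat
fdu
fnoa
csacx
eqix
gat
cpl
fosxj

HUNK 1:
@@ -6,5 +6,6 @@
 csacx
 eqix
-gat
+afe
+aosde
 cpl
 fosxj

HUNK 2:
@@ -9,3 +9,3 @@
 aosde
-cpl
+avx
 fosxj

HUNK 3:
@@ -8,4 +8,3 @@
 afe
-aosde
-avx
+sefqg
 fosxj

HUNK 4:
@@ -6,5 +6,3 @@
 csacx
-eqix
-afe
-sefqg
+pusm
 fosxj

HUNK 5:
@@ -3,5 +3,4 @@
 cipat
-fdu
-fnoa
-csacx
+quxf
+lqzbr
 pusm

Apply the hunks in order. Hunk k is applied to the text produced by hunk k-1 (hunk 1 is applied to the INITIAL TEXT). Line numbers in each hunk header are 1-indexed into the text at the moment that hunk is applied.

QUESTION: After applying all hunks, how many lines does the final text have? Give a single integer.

Answer: 7

Derivation:
Hunk 1: at line 6 remove [gat] add [afe,aosde] -> 11 lines: max ltz cipat fdu fnoa csacx eqix afe aosde cpl fosxj
Hunk 2: at line 9 remove [cpl] add [avx] -> 11 lines: max ltz cipat fdu fnoa csacx eqix afe aosde avx fosxj
Hunk 3: at line 8 remove [aosde,avx] add [sefqg] -> 10 lines: max ltz cipat fdu fnoa csacx eqix afe sefqg fosxj
Hunk 4: at line 6 remove [eqix,afe,sefqg] add [pusm] -> 8 lines: max ltz cipat fdu fnoa csacx pusm fosxj
Hunk 5: at line 3 remove [fdu,fnoa,csacx] add [quxf,lqzbr] -> 7 lines: max ltz cipat quxf lqzbr pusm fosxj
Final line count: 7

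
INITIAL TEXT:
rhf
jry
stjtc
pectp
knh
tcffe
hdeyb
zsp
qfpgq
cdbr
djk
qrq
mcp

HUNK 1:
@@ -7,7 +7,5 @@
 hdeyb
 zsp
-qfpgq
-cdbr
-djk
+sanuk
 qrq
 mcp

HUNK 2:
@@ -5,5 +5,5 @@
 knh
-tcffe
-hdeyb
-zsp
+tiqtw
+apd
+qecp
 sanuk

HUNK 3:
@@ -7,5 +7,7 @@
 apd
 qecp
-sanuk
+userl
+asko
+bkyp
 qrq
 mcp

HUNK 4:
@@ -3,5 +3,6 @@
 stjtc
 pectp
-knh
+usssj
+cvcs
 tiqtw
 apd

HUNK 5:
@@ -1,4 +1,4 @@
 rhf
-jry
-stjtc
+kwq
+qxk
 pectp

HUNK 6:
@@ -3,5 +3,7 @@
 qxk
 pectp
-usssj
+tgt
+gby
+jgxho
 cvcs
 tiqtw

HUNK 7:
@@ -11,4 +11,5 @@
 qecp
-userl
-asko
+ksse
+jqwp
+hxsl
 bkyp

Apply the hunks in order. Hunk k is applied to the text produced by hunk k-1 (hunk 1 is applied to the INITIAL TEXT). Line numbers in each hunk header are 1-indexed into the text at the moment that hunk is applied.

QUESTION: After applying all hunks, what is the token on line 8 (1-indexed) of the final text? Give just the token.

Hunk 1: at line 7 remove [qfpgq,cdbr,djk] add [sanuk] -> 11 lines: rhf jry stjtc pectp knh tcffe hdeyb zsp sanuk qrq mcp
Hunk 2: at line 5 remove [tcffe,hdeyb,zsp] add [tiqtw,apd,qecp] -> 11 lines: rhf jry stjtc pectp knh tiqtw apd qecp sanuk qrq mcp
Hunk 3: at line 7 remove [sanuk] add [userl,asko,bkyp] -> 13 lines: rhf jry stjtc pectp knh tiqtw apd qecp userl asko bkyp qrq mcp
Hunk 4: at line 3 remove [knh] add [usssj,cvcs] -> 14 lines: rhf jry stjtc pectp usssj cvcs tiqtw apd qecp userl asko bkyp qrq mcp
Hunk 5: at line 1 remove [jry,stjtc] add [kwq,qxk] -> 14 lines: rhf kwq qxk pectp usssj cvcs tiqtw apd qecp userl asko bkyp qrq mcp
Hunk 6: at line 3 remove [usssj] add [tgt,gby,jgxho] -> 16 lines: rhf kwq qxk pectp tgt gby jgxho cvcs tiqtw apd qecp userl asko bkyp qrq mcp
Hunk 7: at line 11 remove [userl,asko] add [ksse,jqwp,hxsl] -> 17 lines: rhf kwq qxk pectp tgt gby jgxho cvcs tiqtw apd qecp ksse jqwp hxsl bkyp qrq mcp
Final line 8: cvcs

Answer: cvcs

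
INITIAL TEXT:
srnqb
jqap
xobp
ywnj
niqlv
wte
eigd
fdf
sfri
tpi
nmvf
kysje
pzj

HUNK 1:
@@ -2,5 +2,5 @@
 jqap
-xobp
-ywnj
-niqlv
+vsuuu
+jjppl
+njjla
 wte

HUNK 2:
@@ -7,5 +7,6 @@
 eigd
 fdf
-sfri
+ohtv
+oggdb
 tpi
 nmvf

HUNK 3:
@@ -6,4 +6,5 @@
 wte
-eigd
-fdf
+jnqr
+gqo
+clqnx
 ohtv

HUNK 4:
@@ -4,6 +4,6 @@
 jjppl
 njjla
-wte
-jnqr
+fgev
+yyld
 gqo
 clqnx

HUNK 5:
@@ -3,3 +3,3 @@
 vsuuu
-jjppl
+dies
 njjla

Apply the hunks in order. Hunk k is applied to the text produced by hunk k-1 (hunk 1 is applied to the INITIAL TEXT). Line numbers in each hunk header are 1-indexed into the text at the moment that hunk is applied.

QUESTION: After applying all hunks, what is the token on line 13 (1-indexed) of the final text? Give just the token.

Answer: nmvf

Derivation:
Hunk 1: at line 2 remove [xobp,ywnj,niqlv] add [vsuuu,jjppl,njjla] -> 13 lines: srnqb jqap vsuuu jjppl njjla wte eigd fdf sfri tpi nmvf kysje pzj
Hunk 2: at line 7 remove [sfri] add [ohtv,oggdb] -> 14 lines: srnqb jqap vsuuu jjppl njjla wte eigd fdf ohtv oggdb tpi nmvf kysje pzj
Hunk 3: at line 6 remove [eigd,fdf] add [jnqr,gqo,clqnx] -> 15 lines: srnqb jqap vsuuu jjppl njjla wte jnqr gqo clqnx ohtv oggdb tpi nmvf kysje pzj
Hunk 4: at line 4 remove [wte,jnqr] add [fgev,yyld] -> 15 lines: srnqb jqap vsuuu jjppl njjla fgev yyld gqo clqnx ohtv oggdb tpi nmvf kysje pzj
Hunk 5: at line 3 remove [jjppl] add [dies] -> 15 lines: srnqb jqap vsuuu dies njjla fgev yyld gqo clqnx ohtv oggdb tpi nmvf kysje pzj
Final line 13: nmvf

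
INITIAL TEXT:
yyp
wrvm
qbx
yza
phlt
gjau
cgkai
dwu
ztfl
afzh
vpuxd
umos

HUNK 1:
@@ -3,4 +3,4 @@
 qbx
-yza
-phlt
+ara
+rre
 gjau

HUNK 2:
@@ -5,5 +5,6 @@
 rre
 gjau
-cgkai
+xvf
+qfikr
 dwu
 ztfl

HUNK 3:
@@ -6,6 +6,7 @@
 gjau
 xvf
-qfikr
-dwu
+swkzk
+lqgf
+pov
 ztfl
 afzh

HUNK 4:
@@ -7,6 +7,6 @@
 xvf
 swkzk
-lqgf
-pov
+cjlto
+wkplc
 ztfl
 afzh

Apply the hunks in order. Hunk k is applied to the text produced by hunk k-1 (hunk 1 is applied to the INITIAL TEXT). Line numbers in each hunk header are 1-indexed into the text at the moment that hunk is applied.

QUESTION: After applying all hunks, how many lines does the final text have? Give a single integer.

Answer: 14

Derivation:
Hunk 1: at line 3 remove [yza,phlt] add [ara,rre] -> 12 lines: yyp wrvm qbx ara rre gjau cgkai dwu ztfl afzh vpuxd umos
Hunk 2: at line 5 remove [cgkai] add [xvf,qfikr] -> 13 lines: yyp wrvm qbx ara rre gjau xvf qfikr dwu ztfl afzh vpuxd umos
Hunk 3: at line 6 remove [qfikr,dwu] add [swkzk,lqgf,pov] -> 14 lines: yyp wrvm qbx ara rre gjau xvf swkzk lqgf pov ztfl afzh vpuxd umos
Hunk 4: at line 7 remove [lqgf,pov] add [cjlto,wkplc] -> 14 lines: yyp wrvm qbx ara rre gjau xvf swkzk cjlto wkplc ztfl afzh vpuxd umos
Final line count: 14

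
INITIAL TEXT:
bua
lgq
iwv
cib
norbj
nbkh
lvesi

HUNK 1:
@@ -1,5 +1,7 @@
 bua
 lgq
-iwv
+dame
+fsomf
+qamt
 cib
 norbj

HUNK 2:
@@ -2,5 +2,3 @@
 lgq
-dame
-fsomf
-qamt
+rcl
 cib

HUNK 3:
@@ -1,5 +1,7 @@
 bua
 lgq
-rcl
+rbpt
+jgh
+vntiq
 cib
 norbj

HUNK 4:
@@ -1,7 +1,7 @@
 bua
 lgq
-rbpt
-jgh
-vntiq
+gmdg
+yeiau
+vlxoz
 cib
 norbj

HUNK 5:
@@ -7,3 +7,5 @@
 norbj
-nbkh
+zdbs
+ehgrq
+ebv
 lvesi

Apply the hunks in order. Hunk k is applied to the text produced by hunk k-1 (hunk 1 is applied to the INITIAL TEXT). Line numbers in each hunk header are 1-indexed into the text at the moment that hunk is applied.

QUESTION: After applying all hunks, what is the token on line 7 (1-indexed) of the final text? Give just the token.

Hunk 1: at line 1 remove [iwv] add [dame,fsomf,qamt] -> 9 lines: bua lgq dame fsomf qamt cib norbj nbkh lvesi
Hunk 2: at line 2 remove [dame,fsomf,qamt] add [rcl] -> 7 lines: bua lgq rcl cib norbj nbkh lvesi
Hunk 3: at line 1 remove [rcl] add [rbpt,jgh,vntiq] -> 9 lines: bua lgq rbpt jgh vntiq cib norbj nbkh lvesi
Hunk 4: at line 1 remove [rbpt,jgh,vntiq] add [gmdg,yeiau,vlxoz] -> 9 lines: bua lgq gmdg yeiau vlxoz cib norbj nbkh lvesi
Hunk 5: at line 7 remove [nbkh] add [zdbs,ehgrq,ebv] -> 11 lines: bua lgq gmdg yeiau vlxoz cib norbj zdbs ehgrq ebv lvesi
Final line 7: norbj

Answer: norbj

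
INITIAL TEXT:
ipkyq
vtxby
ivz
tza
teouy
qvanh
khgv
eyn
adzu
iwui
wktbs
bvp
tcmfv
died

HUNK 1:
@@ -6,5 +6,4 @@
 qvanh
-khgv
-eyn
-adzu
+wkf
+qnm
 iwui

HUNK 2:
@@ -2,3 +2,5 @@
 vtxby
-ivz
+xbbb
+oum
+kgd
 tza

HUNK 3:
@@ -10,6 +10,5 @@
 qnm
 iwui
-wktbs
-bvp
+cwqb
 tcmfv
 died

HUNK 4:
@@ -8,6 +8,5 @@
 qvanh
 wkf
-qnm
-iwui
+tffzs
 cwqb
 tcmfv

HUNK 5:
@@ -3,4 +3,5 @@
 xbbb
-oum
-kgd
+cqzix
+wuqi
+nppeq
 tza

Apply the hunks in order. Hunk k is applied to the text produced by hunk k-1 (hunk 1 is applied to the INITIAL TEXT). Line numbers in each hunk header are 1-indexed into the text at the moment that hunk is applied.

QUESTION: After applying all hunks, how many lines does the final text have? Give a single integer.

Hunk 1: at line 6 remove [khgv,eyn,adzu] add [wkf,qnm] -> 13 lines: ipkyq vtxby ivz tza teouy qvanh wkf qnm iwui wktbs bvp tcmfv died
Hunk 2: at line 2 remove [ivz] add [xbbb,oum,kgd] -> 15 lines: ipkyq vtxby xbbb oum kgd tza teouy qvanh wkf qnm iwui wktbs bvp tcmfv died
Hunk 3: at line 10 remove [wktbs,bvp] add [cwqb] -> 14 lines: ipkyq vtxby xbbb oum kgd tza teouy qvanh wkf qnm iwui cwqb tcmfv died
Hunk 4: at line 8 remove [qnm,iwui] add [tffzs] -> 13 lines: ipkyq vtxby xbbb oum kgd tza teouy qvanh wkf tffzs cwqb tcmfv died
Hunk 5: at line 3 remove [oum,kgd] add [cqzix,wuqi,nppeq] -> 14 lines: ipkyq vtxby xbbb cqzix wuqi nppeq tza teouy qvanh wkf tffzs cwqb tcmfv died
Final line count: 14

Answer: 14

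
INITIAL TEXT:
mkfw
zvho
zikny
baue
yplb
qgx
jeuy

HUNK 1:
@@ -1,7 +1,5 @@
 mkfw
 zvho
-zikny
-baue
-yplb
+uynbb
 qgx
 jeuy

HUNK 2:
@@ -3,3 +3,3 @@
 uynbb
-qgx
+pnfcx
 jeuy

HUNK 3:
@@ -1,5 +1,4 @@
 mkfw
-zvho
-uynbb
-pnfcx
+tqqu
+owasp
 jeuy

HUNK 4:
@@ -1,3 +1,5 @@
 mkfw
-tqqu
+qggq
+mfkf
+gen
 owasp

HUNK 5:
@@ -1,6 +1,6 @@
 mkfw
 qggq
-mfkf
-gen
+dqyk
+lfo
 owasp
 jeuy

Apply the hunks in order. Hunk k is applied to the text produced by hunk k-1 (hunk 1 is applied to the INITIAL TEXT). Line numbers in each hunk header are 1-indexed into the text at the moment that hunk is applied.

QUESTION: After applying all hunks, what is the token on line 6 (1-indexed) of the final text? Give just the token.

Answer: jeuy

Derivation:
Hunk 1: at line 1 remove [zikny,baue,yplb] add [uynbb] -> 5 lines: mkfw zvho uynbb qgx jeuy
Hunk 2: at line 3 remove [qgx] add [pnfcx] -> 5 lines: mkfw zvho uynbb pnfcx jeuy
Hunk 3: at line 1 remove [zvho,uynbb,pnfcx] add [tqqu,owasp] -> 4 lines: mkfw tqqu owasp jeuy
Hunk 4: at line 1 remove [tqqu] add [qggq,mfkf,gen] -> 6 lines: mkfw qggq mfkf gen owasp jeuy
Hunk 5: at line 1 remove [mfkf,gen] add [dqyk,lfo] -> 6 lines: mkfw qggq dqyk lfo owasp jeuy
Final line 6: jeuy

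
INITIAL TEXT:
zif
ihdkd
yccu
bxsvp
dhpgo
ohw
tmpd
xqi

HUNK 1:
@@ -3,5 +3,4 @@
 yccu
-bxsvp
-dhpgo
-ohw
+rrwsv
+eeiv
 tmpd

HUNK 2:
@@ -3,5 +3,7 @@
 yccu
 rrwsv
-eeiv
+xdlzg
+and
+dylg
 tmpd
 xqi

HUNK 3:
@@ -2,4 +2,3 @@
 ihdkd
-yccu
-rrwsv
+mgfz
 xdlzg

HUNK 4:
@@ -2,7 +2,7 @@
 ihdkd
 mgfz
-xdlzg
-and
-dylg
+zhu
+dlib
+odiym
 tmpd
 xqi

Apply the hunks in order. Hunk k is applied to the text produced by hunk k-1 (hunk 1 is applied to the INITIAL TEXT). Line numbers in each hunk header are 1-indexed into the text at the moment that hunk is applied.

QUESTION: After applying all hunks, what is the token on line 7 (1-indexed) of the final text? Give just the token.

Hunk 1: at line 3 remove [bxsvp,dhpgo,ohw] add [rrwsv,eeiv] -> 7 lines: zif ihdkd yccu rrwsv eeiv tmpd xqi
Hunk 2: at line 3 remove [eeiv] add [xdlzg,and,dylg] -> 9 lines: zif ihdkd yccu rrwsv xdlzg and dylg tmpd xqi
Hunk 3: at line 2 remove [yccu,rrwsv] add [mgfz] -> 8 lines: zif ihdkd mgfz xdlzg and dylg tmpd xqi
Hunk 4: at line 2 remove [xdlzg,and,dylg] add [zhu,dlib,odiym] -> 8 lines: zif ihdkd mgfz zhu dlib odiym tmpd xqi
Final line 7: tmpd

Answer: tmpd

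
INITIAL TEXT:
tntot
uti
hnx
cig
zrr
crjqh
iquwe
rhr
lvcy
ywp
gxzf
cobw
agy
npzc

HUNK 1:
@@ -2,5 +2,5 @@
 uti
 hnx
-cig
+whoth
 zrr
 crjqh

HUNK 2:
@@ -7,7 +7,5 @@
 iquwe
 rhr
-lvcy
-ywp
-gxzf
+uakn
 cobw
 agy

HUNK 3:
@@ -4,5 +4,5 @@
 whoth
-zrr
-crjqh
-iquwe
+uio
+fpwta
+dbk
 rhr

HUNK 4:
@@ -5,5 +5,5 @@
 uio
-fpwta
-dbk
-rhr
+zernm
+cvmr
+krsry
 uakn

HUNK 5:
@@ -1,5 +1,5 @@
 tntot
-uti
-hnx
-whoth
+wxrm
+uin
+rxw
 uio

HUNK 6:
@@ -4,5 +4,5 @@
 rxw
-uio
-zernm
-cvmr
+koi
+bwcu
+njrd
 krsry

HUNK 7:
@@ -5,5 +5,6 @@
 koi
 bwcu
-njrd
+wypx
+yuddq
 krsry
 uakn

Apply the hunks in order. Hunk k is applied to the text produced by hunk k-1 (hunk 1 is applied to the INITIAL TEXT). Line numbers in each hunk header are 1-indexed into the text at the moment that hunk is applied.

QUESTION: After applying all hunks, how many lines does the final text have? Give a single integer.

Answer: 13

Derivation:
Hunk 1: at line 2 remove [cig] add [whoth] -> 14 lines: tntot uti hnx whoth zrr crjqh iquwe rhr lvcy ywp gxzf cobw agy npzc
Hunk 2: at line 7 remove [lvcy,ywp,gxzf] add [uakn] -> 12 lines: tntot uti hnx whoth zrr crjqh iquwe rhr uakn cobw agy npzc
Hunk 3: at line 4 remove [zrr,crjqh,iquwe] add [uio,fpwta,dbk] -> 12 lines: tntot uti hnx whoth uio fpwta dbk rhr uakn cobw agy npzc
Hunk 4: at line 5 remove [fpwta,dbk,rhr] add [zernm,cvmr,krsry] -> 12 lines: tntot uti hnx whoth uio zernm cvmr krsry uakn cobw agy npzc
Hunk 5: at line 1 remove [uti,hnx,whoth] add [wxrm,uin,rxw] -> 12 lines: tntot wxrm uin rxw uio zernm cvmr krsry uakn cobw agy npzc
Hunk 6: at line 4 remove [uio,zernm,cvmr] add [koi,bwcu,njrd] -> 12 lines: tntot wxrm uin rxw koi bwcu njrd krsry uakn cobw agy npzc
Hunk 7: at line 5 remove [njrd] add [wypx,yuddq] -> 13 lines: tntot wxrm uin rxw koi bwcu wypx yuddq krsry uakn cobw agy npzc
Final line count: 13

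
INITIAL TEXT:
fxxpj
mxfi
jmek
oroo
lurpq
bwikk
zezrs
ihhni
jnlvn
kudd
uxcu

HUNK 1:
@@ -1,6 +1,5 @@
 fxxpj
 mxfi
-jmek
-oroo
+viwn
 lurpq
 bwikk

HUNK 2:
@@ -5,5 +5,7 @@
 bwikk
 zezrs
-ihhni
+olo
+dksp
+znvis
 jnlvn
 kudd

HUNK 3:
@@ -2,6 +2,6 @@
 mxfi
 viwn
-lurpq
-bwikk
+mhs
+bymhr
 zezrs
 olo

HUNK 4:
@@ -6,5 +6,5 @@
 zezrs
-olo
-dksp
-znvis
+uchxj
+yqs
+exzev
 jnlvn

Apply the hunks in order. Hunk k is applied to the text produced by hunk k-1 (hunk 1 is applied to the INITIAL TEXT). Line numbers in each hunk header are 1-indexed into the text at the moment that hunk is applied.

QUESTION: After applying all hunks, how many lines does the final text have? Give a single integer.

Hunk 1: at line 1 remove [jmek,oroo] add [viwn] -> 10 lines: fxxpj mxfi viwn lurpq bwikk zezrs ihhni jnlvn kudd uxcu
Hunk 2: at line 5 remove [ihhni] add [olo,dksp,znvis] -> 12 lines: fxxpj mxfi viwn lurpq bwikk zezrs olo dksp znvis jnlvn kudd uxcu
Hunk 3: at line 2 remove [lurpq,bwikk] add [mhs,bymhr] -> 12 lines: fxxpj mxfi viwn mhs bymhr zezrs olo dksp znvis jnlvn kudd uxcu
Hunk 4: at line 6 remove [olo,dksp,znvis] add [uchxj,yqs,exzev] -> 12 lines: fxxpj mxfi viwn mhs bymhr zezrs uchxj yqs exzev jnlvn kudd uxcu
Final line count: 12

Answer: 12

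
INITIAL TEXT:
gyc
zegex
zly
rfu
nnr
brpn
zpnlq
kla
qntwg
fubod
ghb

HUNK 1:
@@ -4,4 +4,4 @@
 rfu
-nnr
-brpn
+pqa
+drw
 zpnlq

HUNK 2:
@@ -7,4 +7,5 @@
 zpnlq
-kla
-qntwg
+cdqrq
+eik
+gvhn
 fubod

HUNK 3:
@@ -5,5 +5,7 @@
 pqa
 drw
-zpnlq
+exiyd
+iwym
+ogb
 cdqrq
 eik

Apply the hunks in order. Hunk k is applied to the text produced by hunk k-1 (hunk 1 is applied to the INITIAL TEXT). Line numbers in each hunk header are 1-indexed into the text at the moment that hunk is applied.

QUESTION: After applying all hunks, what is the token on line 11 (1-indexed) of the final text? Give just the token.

Answer: eik

Derivation:
Hunk 1: at line 4 remove [nnr,brpn] add [pqa,drw] -> 11 lines: gyc zegex zly rfu pqa drw zpnlq kla qntwg fubod ghb
Hunk 2: at line 7 remove [kla,qntwg] add [cdqrq,eik,gvhn] -> 12 lines: gyc zegex zly rfu pqa drw zpnlq cdqrq eik gvhn fubod ghb
Hunk 3: at line 5 remove [zpnlq] add [exiyd,iwym,ogb] -> 14 lines: gyc zegex zly rfu pqa drw exiyd iwym ogb cdqrq eik gvhn fubod ghb
Final line 11: eik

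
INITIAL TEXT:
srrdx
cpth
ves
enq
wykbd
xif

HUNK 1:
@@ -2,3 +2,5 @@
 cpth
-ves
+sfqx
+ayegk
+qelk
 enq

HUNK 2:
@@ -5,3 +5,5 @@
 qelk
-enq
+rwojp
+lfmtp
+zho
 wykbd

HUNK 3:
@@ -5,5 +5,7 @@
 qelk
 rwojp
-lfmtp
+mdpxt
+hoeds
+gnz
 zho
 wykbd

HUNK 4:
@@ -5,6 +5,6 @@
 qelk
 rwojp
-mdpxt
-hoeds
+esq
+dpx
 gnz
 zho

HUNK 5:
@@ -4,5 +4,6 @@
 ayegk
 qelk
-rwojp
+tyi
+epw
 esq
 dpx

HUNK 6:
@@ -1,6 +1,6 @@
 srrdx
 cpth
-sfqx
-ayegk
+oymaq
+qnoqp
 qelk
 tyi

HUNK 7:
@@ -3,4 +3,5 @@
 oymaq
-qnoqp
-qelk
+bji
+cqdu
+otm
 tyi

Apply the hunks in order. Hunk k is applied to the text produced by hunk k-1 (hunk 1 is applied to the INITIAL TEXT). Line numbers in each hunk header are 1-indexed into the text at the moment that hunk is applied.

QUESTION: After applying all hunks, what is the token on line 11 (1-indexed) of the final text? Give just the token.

Hunk 1: at line 2 remove [ves] add [sfqx,ayegk,qelk] -> 8 lines: srrdx cpth sfqx ayegk qelk enq wykbd xif
Hunk 2: at line 5 remove [enq] add [rwojp,lfmtp,zho] -> 10 lines: srrdx cpth sfqx ayegk qelk rwojp lfmtp zho wykbd xif
Hunk 3: at line 5 remove [lfmtp] add [mdpxt,hoeds,gnz] -> 12 lines: srrdx cpth sfqx ayegk qelk rwojp mdpxt hoeds gnz zho wykbd xif
Hunk 4: at line 5 remove [mdpxt,hoeds] add [esq,dpx] -> 12 lines: srrdx cpth sfqx ayegk qelk rwojp esq dpx gnz zho wykbd xif
Hunk 5: at line 4 remove [rwojp] add [tyi,epw] -> 13 lines: srrdx cpth sfqx ayegk qelk tyi epw esq dpx gnz zho wykbd xif
Hunk 6: at line 1 remove [sfqx,ayegk] add [oymaq,qnoqp] -> 13 lines: srrdx cpth oymaq qnoqp qelk tyi epw esq dpx gnz zho wykbd xif
Hunk 7: at line 3 remove [qnoqp,qelk] add [bji,cqdu,otm] -> 14 lines: srrdx cpth oymaq bji cqdu otm tyi epw esq dpx gnz zho wykbd xif
Final line 11: gnz

Answer: gnz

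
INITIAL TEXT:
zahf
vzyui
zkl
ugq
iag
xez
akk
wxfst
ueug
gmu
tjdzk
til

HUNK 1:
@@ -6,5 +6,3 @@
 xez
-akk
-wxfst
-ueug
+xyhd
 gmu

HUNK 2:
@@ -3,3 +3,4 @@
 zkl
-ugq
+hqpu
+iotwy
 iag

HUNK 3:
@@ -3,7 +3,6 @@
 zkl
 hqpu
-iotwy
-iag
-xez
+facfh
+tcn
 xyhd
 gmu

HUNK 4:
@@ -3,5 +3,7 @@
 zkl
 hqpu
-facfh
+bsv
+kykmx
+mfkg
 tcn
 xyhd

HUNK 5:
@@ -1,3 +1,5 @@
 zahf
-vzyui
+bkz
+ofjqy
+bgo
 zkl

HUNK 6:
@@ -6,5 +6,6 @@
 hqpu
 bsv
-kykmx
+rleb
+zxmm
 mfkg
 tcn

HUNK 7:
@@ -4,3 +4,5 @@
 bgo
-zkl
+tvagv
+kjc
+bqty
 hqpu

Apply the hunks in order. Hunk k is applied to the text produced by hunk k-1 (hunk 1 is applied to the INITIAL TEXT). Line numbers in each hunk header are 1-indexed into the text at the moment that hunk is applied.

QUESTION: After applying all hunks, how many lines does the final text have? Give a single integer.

Hunk 1: at line 6 remove [akk,wxfst,ueug] add [xyhd] -> 10 lines: zahf vzyui zkl ugq iag xez xyhd gmu tjdzk til
Hunk 2: at line 3 remove [ugq] add [hqpu,iotwy] -> 11 lines: zahf vzyui zkl hqpu iotwy iag xez xyhd gmu tjdzk til
Hunk 3: at line 3 remove [iotwy,iag,xez] add [facfh,tcn] -> 10 lines: zahf vzyui zkl hqpu facfh tcn xyhd gmu tjdzk til
Hunk 4: at line 3 remove [facfh] add [bsv,kykmx,mfkg] -> 12 lines: zahf vzyui zkl hqpu bsv kykmx mfkg tcn xyhd gmu tjdzk til
Hunk 5: at line 1 remove [vzyui] add [bkz,ofjqy,bgo] -> 14 lines: zahf bkz ofjqy bgo zkl hqpu bsv kykmx mfkg tcn xyhd gmu tjdzk til
Hunk 6: at line 6 remove [kykmx] add [rleb,zxmm] -> 15 lines: zahf bkz ofjqy bgo zkl hqpu bsv rleb zxmm mfkg tcn xyhd gmu tjdzk til
Hunk 7: at line 4 remove [zkl] add [tvagv,kjc,bqty] -> 17 lines: zahf bkz ofjqy bgo tvagv kjc bqty hqpu bsv rleb zxmm mfkg tcn xyhd gmu tjdzk til
Final line count: 17

Answer: 17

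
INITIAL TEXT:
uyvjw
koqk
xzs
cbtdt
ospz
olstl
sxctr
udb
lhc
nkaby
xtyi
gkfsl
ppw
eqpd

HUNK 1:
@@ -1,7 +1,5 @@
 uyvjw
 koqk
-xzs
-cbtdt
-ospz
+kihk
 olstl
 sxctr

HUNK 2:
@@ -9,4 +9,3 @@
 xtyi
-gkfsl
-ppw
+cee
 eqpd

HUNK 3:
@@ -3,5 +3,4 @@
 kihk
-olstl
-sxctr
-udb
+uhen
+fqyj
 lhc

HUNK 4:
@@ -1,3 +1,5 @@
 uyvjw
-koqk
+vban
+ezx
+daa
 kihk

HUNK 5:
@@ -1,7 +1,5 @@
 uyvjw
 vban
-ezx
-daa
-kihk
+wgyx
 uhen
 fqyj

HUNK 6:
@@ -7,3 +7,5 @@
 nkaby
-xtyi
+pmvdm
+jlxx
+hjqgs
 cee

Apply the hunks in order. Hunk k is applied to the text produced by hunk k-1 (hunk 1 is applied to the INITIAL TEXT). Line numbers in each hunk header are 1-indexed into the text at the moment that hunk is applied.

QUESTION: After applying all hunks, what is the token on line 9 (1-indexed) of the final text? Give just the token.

Answer: jlxx

Derivation:
Hunk 1: at line 1 remove [xzs,cbtdt,ospz] add [kihk] -> 12 lines: uyvjw koqk kihk olstl sxctr udb lhc nkaby xtyi gkfsl ppw eqpd
Hunk 2: at line 9 remove [gkfsl,ppw] add [cee] -> 11 lines: uyvjw koqk kihk olstl sxctr udb lhc nkaby xtyi cee eqpd
Hunk 3: at line 3 remove [olstl,sxctr,udb] add [uhen,fqyj] -> 10 lines: uyvjw koqk kihk uhen fqyj lhc nkaby xtyi cee eqpd
Hunk 4: at line 1 remove [koqk] add [vban,ezx,daa] -> 12 lines: uyvjw vban ezx daa kihk uhen fqyj lhc nkaby xtyi cee eqpd
Hunk 5: at line 1 remove [ezx,daa,kihk] add [wgyx] -> 10 lines: uyvjw vban wgyx uhen fqyj lhc nkaby xtyi cee eqpd
Hunk 6: at line 7 remove [xtyi] add [pmvdm,jlxx,hjqgs] -> 12 lines: uyvjw vban wgyx uhen fqyj lhc nkaby pmvdm jlxx hjqgs cee eqpd
Final line 9: jlxx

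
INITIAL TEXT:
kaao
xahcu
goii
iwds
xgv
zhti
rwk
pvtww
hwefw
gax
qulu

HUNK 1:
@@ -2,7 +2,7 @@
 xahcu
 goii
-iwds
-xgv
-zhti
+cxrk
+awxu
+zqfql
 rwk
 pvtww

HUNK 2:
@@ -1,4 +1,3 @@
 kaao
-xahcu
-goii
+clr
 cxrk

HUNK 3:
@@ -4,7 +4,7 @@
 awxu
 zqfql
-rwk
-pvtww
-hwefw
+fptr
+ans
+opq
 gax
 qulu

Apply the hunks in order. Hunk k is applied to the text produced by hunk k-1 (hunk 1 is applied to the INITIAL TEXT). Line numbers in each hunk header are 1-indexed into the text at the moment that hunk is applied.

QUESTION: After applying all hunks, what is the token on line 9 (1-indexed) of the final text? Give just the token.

Answer: gax

Derivation:
Hunk 1: at line 2 remove [iwds,xgv,zhti] add [cxrk,awxu,zqfql] -> 11 lines: kaao xahcu goii cxrk awxu zqfql rwk pvtww hwefw gax qulu
Hunk 2: at line 1 remove [xahcu,goii] add [clr] -> 10 lines: kaao clr cxrk awxu zqfql rwk pvtww hwefw gax qulu
Hunk 3: at line 4 remove [rwk,pvtww,hwefw] add [fptr,ans,opq] -> 10 lines: kaao clr cxrk awxu zqfql fptr ans opq gax qulu
Final line 9: gax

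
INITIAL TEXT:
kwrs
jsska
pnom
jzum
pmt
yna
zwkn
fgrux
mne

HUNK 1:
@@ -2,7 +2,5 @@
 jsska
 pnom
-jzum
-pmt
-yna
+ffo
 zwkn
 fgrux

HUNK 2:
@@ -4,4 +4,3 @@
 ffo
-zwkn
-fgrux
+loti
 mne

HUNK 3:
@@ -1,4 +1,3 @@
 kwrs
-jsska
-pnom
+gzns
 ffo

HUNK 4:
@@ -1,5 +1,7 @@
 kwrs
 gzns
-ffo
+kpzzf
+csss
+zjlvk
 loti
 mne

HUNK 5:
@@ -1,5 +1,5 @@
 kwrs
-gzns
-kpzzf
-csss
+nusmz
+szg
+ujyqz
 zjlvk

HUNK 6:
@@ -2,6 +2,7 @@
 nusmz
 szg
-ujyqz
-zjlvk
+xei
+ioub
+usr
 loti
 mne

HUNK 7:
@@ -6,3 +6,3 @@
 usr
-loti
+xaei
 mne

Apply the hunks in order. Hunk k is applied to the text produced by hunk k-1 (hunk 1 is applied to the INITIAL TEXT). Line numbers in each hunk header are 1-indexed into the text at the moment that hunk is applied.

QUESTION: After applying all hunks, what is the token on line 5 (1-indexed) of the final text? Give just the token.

Answer: ioub

Derivation:
Hunk 1: at line 2 remove [jzum,pmt,yna] add [ffo] -> 7 lines: kwrs jsska pnom ffo zwkn fgrux mne
Hunk 2: at line 4 remove [zwkn,fgrux] add [loti] -> 6 lines: kwrs jsska pnom ffo loti mne
Hunk 3: at line 1 remove [jsska,pnom] add [gzns] -> 5 lines: kwrs gzns ffo loti mne
Hunk 4: at line 1 remove [ffo] add [kpzzf,csss,zjlvk] -> 7 lines: kwrs gzns kpzzf csss zjlvk loti mne
Hunk 5: at line 1 remove [gzns,kpzzf,csss] add [nusmz,szg,ujyqz] -> 7 lines: kwrs nusmz szg ujyqz zjlvk loti mne
Hunk 6: at line 2 remove [ujyqz,zjlvk] add [xei,ioub,usr] -> 8 lines: kwrs nusmz szg xei ioub usr loti mne
Hunk 7: at line 6 remove [loti] add [xaei] -> 8 lines: kwrs nusmz szg xei ioub usr xaei mne
Final line 5: ioub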